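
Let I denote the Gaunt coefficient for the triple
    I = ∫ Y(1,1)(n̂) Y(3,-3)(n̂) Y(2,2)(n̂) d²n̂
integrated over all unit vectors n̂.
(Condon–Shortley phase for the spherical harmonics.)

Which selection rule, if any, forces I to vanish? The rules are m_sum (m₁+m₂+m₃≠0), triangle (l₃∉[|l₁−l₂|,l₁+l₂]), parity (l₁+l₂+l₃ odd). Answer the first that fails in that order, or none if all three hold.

none

azimuthal sum: 1 − 3 + 2 = 0  ✓
2 ≤ 2 ≤ 4 (triangle on l)  ✓
L = 1 + 3 + 2 = 6 (even)  ✓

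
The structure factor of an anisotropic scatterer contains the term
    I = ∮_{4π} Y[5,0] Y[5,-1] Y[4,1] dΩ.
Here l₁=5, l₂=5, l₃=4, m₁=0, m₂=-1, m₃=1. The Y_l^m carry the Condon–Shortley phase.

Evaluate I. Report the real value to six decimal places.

-0.053153

Rules hold: Σm=0, L=14 even, 0≤4≤10.
N = 11·11·9 = 1089
Δ = 6!·4!·4!/15! = 1/3153150
Racah Σ t=1..5: t=1:−1/69120 t=2:+1/1728 t=3:−1/576 t=4:+1/1728 t=5:−1/69120 = -7/11520
⇒ 3j(5 5 4; 0 0 0)² = 2/143, sgn -1
Racah Σ t=1..4: t=1:−1/17280 t=2:+1/1152 t=3:−1/864 t=4:+1/6912 = -7/34560
⇒ 3j(5 5 4; 0 -1 1)² = 1/429, sgn +1
4πI² = N·(3j₀)²·(3jₘ)² = 6/169
I = -1·√(0.035503/4π) = -0.05315295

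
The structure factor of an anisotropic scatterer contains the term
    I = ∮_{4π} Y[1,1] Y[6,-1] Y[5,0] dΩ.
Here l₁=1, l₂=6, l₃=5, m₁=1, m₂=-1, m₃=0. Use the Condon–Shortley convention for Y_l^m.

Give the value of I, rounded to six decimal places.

m-sum 0 ✓  L=12 even ✓  5≤5≤7 ✓
Π(2lᵢ+1) = 3×13×11 = 429
triangle coeff Δ(1,6,5) = 1/858
Σ_t [1,1]: t=1:−1/14400 = -1/14400
(3j)²=6/143 [(1 6 5; 0 0 0)], sign=+1
Σ_t [0,0]: t=0:+1/28800 = 1/28800
(3j)²=7/286 [(1 6 5; 1 -1 0)], sign=-1
⇒ 4πI² = 63/143
I = (-1)√(63/143/(4π)) = -0.18723944

-0.187239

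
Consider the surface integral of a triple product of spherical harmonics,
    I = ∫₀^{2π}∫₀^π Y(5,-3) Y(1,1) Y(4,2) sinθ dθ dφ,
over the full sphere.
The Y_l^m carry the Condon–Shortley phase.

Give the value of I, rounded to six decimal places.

Rules hold: Σm=0, L=10 even, 4≤4≤6.
N = 11·3·9 = 297
Δ = 2!·8!·0!/11! = 1/495
Racah Σ t=1..1: t=1:−1/576 = -1/576
⇒ 3j(5 1 4; 0 0 0)² = 5/99, sgn -1
Racah Σ t=2..2: t=2:+1/2880 = 1/2880
⇒ 3j(5 1 4; -3 1 2)² = 28/495, sgn +1
4πI² = N·(3j₀)²·(3jₘ)² = 28/33
I = -1·√(0.848485/4π) = -0.25984664

-0.259847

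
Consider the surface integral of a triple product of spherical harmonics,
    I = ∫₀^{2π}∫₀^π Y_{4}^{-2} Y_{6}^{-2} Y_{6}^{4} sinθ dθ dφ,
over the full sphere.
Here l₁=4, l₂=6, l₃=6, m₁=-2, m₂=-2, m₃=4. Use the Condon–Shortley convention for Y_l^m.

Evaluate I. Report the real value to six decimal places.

m-sum 0 ✓  L=16 even ✓  2≤6≤10 ✓
Π(2lᵢ+1) = 9×13×13 = 1521
triangle coeff Δ(4,6,6) = 1/15315300
Σ_t [0,4]: t=0:+1/829440 t=1:−1/25920 t=2:+1/9216 t=3:−1/25920 t=4:+1/829440 = 7/207360
(3j)²=28/2431 [(4 6 6; 0 0 0)], sign=+1
Σ_t [2,4]: t=2:+1/138240 t=3:−1/181440 t=4:+1/3870720 = 23/11612160
(3j)²=529/204204 [(4 6 6; -2 -2 4)], sign=+1
⇒ 4πI² = 1587/34969
I = (+1)√(1587/34969/(4π)) = 0.06009550

0.060095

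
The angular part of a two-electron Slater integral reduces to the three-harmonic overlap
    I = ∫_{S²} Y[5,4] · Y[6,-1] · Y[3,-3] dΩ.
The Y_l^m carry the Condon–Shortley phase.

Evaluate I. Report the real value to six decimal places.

m-sum 0 ✓  L=14 even ✓  1≤3≤11 ✓
Π(2lᵢ+1) = 11×13×7 = 1001
triangle coeff Δ(5,6,3) = 1/675675
Σ_t [3,5]: t=3:−1/8640 t=4:+1/2304 t=5:−1/8640 = 7/34560
(3j)²=7/429 [(5 6 3; 0 0 0)], sign=-1
Σ_t [1,1]: t=1:−1/241920 = -1/241920
(3j)²=4/1001 [(5 6 3; 4 -1 -3)], sign=-1
⇒ 4πI² = 28/429
I = (+1)√(28/429/(4π)) = 0.07206849

0.072068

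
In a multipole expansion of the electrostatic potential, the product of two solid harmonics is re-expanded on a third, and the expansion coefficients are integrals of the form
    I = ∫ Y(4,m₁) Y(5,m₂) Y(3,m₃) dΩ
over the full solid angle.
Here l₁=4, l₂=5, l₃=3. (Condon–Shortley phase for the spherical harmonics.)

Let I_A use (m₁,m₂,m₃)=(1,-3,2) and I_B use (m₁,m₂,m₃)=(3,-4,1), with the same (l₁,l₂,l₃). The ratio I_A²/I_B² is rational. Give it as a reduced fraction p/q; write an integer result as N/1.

5/7

Same 4,5,3: normalisation and zero-m 3j drop out of the ratio.
A: Δ: 6! 2! 4! / 13! → 1/180180; sum: t=1:−1/1440 t=2:+1/1152 = 1/5760; 3j²(4 5 3; 1 -3 2) = Δ·Π!·Σ² = 1/858  (sign -1)
B: Δ: 6! 2! 4! / 13! → 1/180180; sum: t=0:+1/4320 t=1:−1/5760 = 1/17280; 3j²(4 5 3; 3 -4 1) = Δ·Π!·Σ² = 7/4290  (sign +1)
I_A²/I_B² = (1/858)/(7/4290) = 5/7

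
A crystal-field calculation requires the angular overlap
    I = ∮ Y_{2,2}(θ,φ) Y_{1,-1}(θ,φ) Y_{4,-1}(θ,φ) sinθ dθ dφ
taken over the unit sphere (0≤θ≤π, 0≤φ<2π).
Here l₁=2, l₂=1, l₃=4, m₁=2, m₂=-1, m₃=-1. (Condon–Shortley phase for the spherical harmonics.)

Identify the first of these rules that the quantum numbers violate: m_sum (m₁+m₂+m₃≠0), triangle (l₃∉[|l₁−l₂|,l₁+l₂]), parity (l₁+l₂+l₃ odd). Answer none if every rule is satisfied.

triangle

Σmᵢ = 0  ✓
l₃∈[|l₁−l₂|,l₁+l₂]=[1,3], have l₃=4  ✗
Σlᵢ = 7 ⇒ odd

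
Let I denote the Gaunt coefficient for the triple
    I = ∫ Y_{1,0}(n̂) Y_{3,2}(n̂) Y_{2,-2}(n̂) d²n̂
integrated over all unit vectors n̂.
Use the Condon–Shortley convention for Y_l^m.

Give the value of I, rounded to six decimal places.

Rules hold: Σm=0, L=6 even, 2≤2≤4.
N = 3·7·5 = 105
Δ = 2!·0!·4!/7! = 1/105
Racah Σ t=1..1: t=1:−1/4 = -1/4
⇒ 3j(1 3 2; 0 0 0)² = 3/35, sgn -1
Racah Σ t=1..1: t=1:−1/24 = -1/24
⇒ 3j(1 3 2; 0 2 -2)² = 1/21, sgn -1
4πI² = N·(3j₀)²·(3jₘ)² = 3/7
I = +1·√(0.428571/4π) = 0.18467439

0.184674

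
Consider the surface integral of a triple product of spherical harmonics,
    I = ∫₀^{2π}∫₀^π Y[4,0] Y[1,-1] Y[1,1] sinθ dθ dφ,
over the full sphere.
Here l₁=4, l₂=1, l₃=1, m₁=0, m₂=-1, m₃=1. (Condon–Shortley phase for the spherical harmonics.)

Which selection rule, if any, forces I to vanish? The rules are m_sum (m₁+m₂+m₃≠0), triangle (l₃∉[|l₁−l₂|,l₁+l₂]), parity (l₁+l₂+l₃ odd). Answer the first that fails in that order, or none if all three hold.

triangle

azimuthal sum: 0 − 1 + 1 = 0  ✓
3 ≤ 1 ≤ 5 (triangle on l)  ✗
L = 4 + 1 + 1 = 6 (even)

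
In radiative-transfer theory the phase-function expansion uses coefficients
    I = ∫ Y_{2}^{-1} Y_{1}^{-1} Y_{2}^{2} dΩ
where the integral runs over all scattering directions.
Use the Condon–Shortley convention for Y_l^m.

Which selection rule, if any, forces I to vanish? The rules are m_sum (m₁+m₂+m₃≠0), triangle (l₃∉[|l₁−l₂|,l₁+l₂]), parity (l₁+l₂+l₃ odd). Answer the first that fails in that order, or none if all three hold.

Σmᵢ = 0  ✓
l₃∈[|l₁−l₂|,l₁+l₂]=[1,3], have l₃=2  ✓
Σlᵢ = 5 ⇒ odd  ✗

parity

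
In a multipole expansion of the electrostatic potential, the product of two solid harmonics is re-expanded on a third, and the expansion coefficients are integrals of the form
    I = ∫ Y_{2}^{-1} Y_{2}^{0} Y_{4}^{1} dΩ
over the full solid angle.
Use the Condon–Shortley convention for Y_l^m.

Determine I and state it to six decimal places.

Checks pass: Σm=0; 8 even; l₃=4∈[0,4].
(2·2+1)(2·2+1)(2·4+1) = 225
Δ: 0! 4! 4! / 9! → 1/630
sum: t=0:+1/16 = 1/16
3j²(2 2 4; 0 0 0) = Δ·Π!·Σ² = 2/35  (sign +1)
sum: t=0:+1/24 = 1/24
3j²(2 2 4; -1 0 1) = Δ·Π!·Σ² = 1/21  (sign -1)
combine: 4πI² = 225·2/35·1/21 = 30/49
take √, sign -1: I = -0.22072812

-0.220728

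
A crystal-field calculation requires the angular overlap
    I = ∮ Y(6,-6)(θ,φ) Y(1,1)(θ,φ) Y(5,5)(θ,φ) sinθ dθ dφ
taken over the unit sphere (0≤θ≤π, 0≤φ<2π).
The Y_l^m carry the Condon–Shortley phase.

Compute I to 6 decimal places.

m-sum 0 ✓  L=12 even ✓  5≤5≤7 ✓
Π(2lᵢ+1) = 13×3×11 = 429
triangle coeff Δ(6,1,5) = 1/858
Σ_t [1,1]: t=1:−1/14400 = -1/14400
(3j)²=6/143 [(6 1 5; 0 0 0)], sign=+1
Σ_t [2,2]: t=2:+1/7257600 = 1/7257600
(3j)²=1/13 [(6 1 5; -6 1 5)], sign=+1
⇒ 4πI² = 18/13
I = (+1)√(18/13/(4π)) = 0.33194004

0.331940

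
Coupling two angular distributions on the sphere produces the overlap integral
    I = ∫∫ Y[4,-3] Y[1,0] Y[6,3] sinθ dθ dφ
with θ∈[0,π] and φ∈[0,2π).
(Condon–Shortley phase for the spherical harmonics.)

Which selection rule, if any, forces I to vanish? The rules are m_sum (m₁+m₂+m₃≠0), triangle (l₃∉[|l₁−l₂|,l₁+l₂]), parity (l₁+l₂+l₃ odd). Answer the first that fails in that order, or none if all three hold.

azimuthal sum: -3 + 0 + 3 = 0  ✓
3 ≤ 6 ≤ 5 (triangle on l)  ✗
L = 4 + 1 + 6 = 11 (odd)

triangle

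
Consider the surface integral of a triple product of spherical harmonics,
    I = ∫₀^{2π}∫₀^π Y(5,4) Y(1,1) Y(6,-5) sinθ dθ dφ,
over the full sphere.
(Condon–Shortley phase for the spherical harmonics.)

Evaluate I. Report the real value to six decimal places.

Rules hold: Σm=0, L=12 even, 4≤6≤6.
N = 11·3·13 = 429
Δ = 0!·10!·2!/13! = 1/858
Racah Σ t=0..0: t=0:+1/14400 = 1/14400
⇒ 3j(5 1 6; 0 0 0)² = 6/143, sgn +1
Racah Σ t=0..0: t=0:+1/725760 = 1/725760
⇒ 3j(5 1 6; 4 1 -5)² = 5/78, sgn -1
4πI² = N·(3j₀)²·(3jₘ)² = 15/13
I = -1·√(1.15385/4π) = -0.30301841

-0.303018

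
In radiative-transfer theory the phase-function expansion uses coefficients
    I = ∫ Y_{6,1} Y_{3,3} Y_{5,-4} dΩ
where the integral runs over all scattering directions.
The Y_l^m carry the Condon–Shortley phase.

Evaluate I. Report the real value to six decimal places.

Rules hold: Σm=0, L=14 even, 3≤5≤9.
N = 13·7·11 = 1001
Δ = 4!·8!·2!/15! = 1/675675
Racah Σ t=1..3: t=1:−1/8640 t=2:+1/2304 t=3:−1/8640 = 7/34560
⇒ 3j(6 3 5; 0 0 0)² = 7/429, sgn -1
Racah Σ t=4..4: t=4:+1/241920 = 1/241920
⇒ 3j(6 3 5; 1 3 -4)² = 4/1001, sgn -1
4πI² = N·(3j₀)²·(3jₘ)² = 28/429
I = +1·√(0.0652681/4π) = 0.07206849

0.072068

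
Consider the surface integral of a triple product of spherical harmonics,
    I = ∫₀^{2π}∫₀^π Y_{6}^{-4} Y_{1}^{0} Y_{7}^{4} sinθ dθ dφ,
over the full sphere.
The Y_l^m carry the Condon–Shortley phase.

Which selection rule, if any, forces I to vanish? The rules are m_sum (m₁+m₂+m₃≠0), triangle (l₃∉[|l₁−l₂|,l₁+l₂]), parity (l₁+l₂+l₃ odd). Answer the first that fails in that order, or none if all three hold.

none

m₁+m₂+m₃ = -4 + 0 + 4 = 0  ✓
triangle: |6−1|=5 ≤ l₃=7 ≤ 6+1=7  ✓
parity: l₁+l₂+l₃ = 14 is even  ✓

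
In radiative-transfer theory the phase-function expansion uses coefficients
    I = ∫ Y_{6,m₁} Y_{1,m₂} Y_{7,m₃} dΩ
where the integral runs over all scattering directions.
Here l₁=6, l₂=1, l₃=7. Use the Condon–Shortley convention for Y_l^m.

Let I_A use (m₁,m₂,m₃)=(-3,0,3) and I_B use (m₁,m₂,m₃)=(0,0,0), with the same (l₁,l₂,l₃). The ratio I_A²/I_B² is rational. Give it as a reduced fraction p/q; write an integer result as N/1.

Same 6,1,7: normalisation and zero-m 3j drop out of the ratio.
A: Δ: 0! 12! 2! / 15! → 1/1365; sum: t=0:+1/2177280 = 1/2177280; 3j²(6 1 7; -3 0 3) = Δ·Π!·Σ² = 8/273  (sign +1)
B: Δ: 0! 12! 2! / 15! → 1/1365; sum: t=0:+1/518400 = 1/518400; 3j²(6 1 7; 0 0 0) = Δ·Π!·Σ² = 7/195  (sign -1)
I_A²/I_B² = (8/273)/(7/195) = 40/49

40/49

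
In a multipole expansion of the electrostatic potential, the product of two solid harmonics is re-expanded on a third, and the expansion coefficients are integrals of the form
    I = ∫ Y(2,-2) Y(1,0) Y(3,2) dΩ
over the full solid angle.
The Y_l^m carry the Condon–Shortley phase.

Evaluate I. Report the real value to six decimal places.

0.184674

Rules hold: Σm=0, L=6 even, 1≤3≤3.
N = 5·3·7 = 105
Δ = 0!·4!·2!/7! = 1/105
Racah Σ t=0..0: t=0:+1/4 = 1/4
⇒ 3j(2 1 3; 0 0 0)² = 3/35, sgn -1
Racah Σ t=0..0: t=0:+1/24 = 1/24
⇒ 3j(2 1 3; -2 0 2)² = 1/21, sgn -1
4πI² = N·(3j₀)²·(3jₘ)² = 3/7
I = +1·√(0.428571/4π) = 0.18467439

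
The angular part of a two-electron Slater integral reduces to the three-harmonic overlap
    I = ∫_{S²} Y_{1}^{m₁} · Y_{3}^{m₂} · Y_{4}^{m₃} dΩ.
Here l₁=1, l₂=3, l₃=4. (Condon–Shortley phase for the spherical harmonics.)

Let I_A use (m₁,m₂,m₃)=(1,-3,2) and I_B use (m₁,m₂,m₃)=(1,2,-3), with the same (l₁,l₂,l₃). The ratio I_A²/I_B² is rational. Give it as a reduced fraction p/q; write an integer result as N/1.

1/21

Same 1,3,4: normalisation and zero-m 3j drop out of the ratio.
A: Δ: 0! 2! 6! / 9! → 1/252; sum: t=0:+1/1440 = 1/1440; 3j²(1 3 4; 1 -3 2) = Δ·Π!·Σ² = 1/252  (sign +1)
B: Δ: 0! 2! 6! / 9! → 1/252; sum: t=0:+1/240 = 1/240; 3j²(1 3 4; 1 2 -3) = Δ·Π!·Σ² = 1/12  (sign -1)
I_A²/I_B² = (1/252)/(1/12) = 1/21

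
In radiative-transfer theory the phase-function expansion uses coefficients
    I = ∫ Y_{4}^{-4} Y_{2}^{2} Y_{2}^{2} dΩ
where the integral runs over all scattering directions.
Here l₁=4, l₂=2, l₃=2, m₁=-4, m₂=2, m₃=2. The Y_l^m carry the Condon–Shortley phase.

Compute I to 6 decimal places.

Rules hold: Σm=0, L=8 even, 2≤2≤6.
N = 9·5·5 = 225
Δ = 4!·4!·0!/9! = 1/630
Racah Σ t=2..2: t=2:+1/16 = 1/16
⇒ 3j(4 2 2; 0 0 0)² = 2/35, sgn +1
Racah Σ t=4..4: t=4:+1/576 = 1/576
⇒ 3j(4 2 2; -4 2 2)² = 1/9, sgn +1
4πI² = N·(3j₀)²·(3jₘ)² = 10/7
I = +1·√(1.42857/4π) = 0.33716777

0.337168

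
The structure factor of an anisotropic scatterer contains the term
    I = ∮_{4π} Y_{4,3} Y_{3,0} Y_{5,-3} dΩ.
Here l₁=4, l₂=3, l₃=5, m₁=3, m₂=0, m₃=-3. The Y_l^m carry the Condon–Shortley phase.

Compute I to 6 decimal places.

Checks pass: Σm=0; 12 even; l₃=5∈[1,7].
(2·4+1)(2·3+1)(2·5+1) = 693
Δ: 2! 6! 4! / 13! → 1/180180
sum: t=0:+1/576 t=1:−1/144 t=2:+1/576 = -1/288
3j²(4 3 5; 0 0 0) = Δ·Π!·Σ² = 20/1001  (sign +1)
sum: t=0:+1/1440 t=1:−1/2880 = 1/2880
3j²(4 3 5; 3 0 -3) = Δ·Π!·Σ² = 7/715  (sign +1)
combine: 4πI² = 693·20/1001·7/715 = 252/1859
take √, sign +1: I = 0.10386175

0.103862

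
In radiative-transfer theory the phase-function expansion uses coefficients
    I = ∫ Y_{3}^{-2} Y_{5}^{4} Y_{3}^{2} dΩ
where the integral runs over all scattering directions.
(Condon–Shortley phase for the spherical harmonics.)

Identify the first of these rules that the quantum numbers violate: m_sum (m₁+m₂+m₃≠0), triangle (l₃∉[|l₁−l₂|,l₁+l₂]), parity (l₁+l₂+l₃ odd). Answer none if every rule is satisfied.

m₁+m₂+m₃ = -2 + 4 + 2 = 4  ✗
triangle: |3−5|=2 ≤ l₃=3 ≤ 3+5=8
parity: l₁+l₂+l₃ = 11 is odd

m_sum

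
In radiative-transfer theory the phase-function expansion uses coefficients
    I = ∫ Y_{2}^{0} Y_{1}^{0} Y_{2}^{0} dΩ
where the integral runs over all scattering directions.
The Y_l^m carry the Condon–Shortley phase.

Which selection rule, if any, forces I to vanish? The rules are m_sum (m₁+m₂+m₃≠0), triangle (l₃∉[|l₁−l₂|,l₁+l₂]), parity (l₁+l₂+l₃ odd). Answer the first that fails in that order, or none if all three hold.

azimuthal sum: 0 + 0 + 0 = 0  ✓
1 ≤ 2 ≤ 3 (triangle on l)  ✓
L = 2 + 1 + 2 = 5 (odd)  ✗

parity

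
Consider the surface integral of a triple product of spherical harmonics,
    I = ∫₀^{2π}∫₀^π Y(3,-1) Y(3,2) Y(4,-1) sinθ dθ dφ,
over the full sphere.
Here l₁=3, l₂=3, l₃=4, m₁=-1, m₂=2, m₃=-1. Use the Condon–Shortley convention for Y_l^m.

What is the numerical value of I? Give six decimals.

m-sum 0 ✓  L=10 even ✓  0≤4≤6 ✓
Π(2lᵢ+1) = 7×7×9 = 441
triangle coeff Δ(3,3,4) = 1/34650
Σ_t [0,2]: t=0:+1/72 t=1:−1/16 t=2:+1/72 = -5/144
(3j)²=2/77 [(3 3 4; 0 0 0)], sign=-1
Σ_t [1,2]: t=1:−1/144 t=2:+1/48 = 1/72
(3j)²=16/693 [(3 3 4; -1 2 -1)], sign=-1
⇒ 4πI² = 32/121
I = (+1)√(32/121/(4π)) = 0.14506992

0.145070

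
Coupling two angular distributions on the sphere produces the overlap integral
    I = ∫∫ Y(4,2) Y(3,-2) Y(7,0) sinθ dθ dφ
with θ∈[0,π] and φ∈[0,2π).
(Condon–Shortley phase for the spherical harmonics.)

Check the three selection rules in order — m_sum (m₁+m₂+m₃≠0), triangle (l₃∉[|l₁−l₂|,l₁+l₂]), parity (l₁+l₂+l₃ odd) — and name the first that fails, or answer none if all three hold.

none

Σmᵢ = 0  ✓
l₃∈[|l₁−l₂|,l₁+l₂]=[1,7], have l₃=7  ✓
Σlᵢ = 14 ⇒ even  ✓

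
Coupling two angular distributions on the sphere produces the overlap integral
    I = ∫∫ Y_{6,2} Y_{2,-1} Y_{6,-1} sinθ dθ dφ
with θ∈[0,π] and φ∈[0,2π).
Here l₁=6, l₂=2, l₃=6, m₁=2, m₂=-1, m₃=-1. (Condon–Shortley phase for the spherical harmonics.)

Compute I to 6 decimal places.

Rules hold: Σm=0, L=14 even, 4≤6≤8.
N = 13·5·13 = 845
Δ = 2!·10!·2!/15! = 1/90090
Racah Σ t=0..2: t=0:+1/69120 t=1:−1/14400 t=2:+1/69120 = -7/172800
⇒ 3j(6 2 6; 0 0 0)² = 14/715, sgn -1
Racah Σ t=0..1: t=0:+1/34560 t=1:−1/60480 = 1/80640
⇒ 3j(6 2 6; 2 -1 -1)² = 6/1001, sgn -1
4πI² = N·(3j₀)²·(3jₘ)² = 12/121
I = +1·√(0.0991736/4π) = 0.08883682

0.088837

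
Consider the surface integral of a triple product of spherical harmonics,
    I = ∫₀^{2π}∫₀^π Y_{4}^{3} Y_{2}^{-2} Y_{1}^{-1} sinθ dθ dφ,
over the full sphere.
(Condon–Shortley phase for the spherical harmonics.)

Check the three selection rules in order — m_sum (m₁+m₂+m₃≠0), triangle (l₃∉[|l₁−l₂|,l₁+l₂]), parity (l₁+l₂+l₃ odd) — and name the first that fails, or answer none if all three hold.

m₁+m₂+m₃ = 3 − 2 − 1 = 0  ✓
triangle: |4−2|=2 ≤ l₃=1 ≤ 4+2=6  ✗
parity: l₁+l₂+l₃ = 7 is odd

triangle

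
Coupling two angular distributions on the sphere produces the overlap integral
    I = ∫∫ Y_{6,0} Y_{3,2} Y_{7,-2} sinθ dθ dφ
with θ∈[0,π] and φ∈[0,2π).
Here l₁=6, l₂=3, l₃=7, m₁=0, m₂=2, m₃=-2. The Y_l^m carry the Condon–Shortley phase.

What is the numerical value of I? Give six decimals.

m-sum 0 ✓  L=16 even ✓  3≤7≤9 ✓
Π(2lᵢ+1) = 13×7×15 = 1365
triangle coeff Δ(6,3,7) = 1/2042040
Σ_t [0,2]: t=0:+1/207360 t=1:−1/57600 t=2:+1/207360 = -1/129600
(3j)²=168/12155 [(6 3 7; 0 0 0)], sign=+1
Σ_t [1,2]: t=1:−1/345600 t=2:+1/207360 = 1/518400
(3j)²=12/2431 [(6 3 7; 0 2 -2)], sign=-1
⇒ 4πI² = 42336/454597
I = (-1)√(42336/454597/(4π)) = -0.08608683

-0.086087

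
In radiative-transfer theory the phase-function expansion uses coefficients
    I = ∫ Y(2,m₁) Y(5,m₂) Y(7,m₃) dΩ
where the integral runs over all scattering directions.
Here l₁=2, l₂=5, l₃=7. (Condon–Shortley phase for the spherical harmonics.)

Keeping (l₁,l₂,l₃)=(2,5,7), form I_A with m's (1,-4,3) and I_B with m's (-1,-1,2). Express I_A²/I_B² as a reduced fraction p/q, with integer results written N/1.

Same 2,5,7: normalisation and zero-m 3j drop out of the ratio.
A: Δ: 0! 4! 10! / 15! → 1/15015; sum: t=0:+1/2177280 = 1/2177280; 3j²(2 5 7; 1 -4 3) = Δ·Π!·Σ² = 8/3003  (sign +1)
B: Δ: 0! 4! 10! / 15! → 1/15015; sum: t=0:+1/103680 = 1/103680; 3j²(2 5 7; -1 -1 2) = Δ·Π!·Σ² = 4/143  (sign -1)
I_A²/I_B² = (8/3003)/(4/143) = 2/21

2/21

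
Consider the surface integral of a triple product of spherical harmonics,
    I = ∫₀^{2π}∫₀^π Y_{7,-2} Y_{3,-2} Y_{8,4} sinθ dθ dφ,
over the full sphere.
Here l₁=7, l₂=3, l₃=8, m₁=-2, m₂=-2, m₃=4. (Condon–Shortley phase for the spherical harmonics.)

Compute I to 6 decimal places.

m-sum 0 ✓  L=18 even ✓  4≤8≤10 ✓
Π(2lᵢ+1) = 15×7×17 = 1785
triangle coeff Δ(7,3,8) = 1/5290740
Σ_t [0,2]: t=0:+1/7257600 t=1:−1/2073600 t=2:+1/7257600 = -1/4838400
(3j)²=252/20995 [(7 3 8; 0 0 0)], sign=-1
Σ_t [0,1]: t=0:+1/26127360 t=1:−1/23224320 = -1/209018880
(3j)²=275/1058148 [(7 3 8; -2 -2 4)], sign=-1
⇒ 4πI² = 5775/1037153
I = (+1)√(5775/1037153/(4π)) = 0.02104988

0.021050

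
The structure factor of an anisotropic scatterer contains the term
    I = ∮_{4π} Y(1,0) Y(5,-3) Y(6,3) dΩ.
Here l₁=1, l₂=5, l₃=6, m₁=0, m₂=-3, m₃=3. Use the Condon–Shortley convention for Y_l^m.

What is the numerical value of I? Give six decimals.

-0.212310

Rules hold: Σm=0, L=12 even, 4≤6≤6.
N = 3·11·13 = 429
Δ = 0!·2!·10!/13! = 1/858
Racah Σ t=0..0: t=0:+1/14400 = 1/14400
⇒ 3j(1 5 6; 0 0 0)² = 6/143, sgn +1
Racah Σ t=0..0: t=0:+1/80640 = 1/80640
⇒ 3j(1 5 6; 0 -3 3)² = 9/286, sgn -1
4πI² = N·(3j₀)²·(3jₘ)² = 81/143
I = -1·√(0.566434/4π) = -0.21230956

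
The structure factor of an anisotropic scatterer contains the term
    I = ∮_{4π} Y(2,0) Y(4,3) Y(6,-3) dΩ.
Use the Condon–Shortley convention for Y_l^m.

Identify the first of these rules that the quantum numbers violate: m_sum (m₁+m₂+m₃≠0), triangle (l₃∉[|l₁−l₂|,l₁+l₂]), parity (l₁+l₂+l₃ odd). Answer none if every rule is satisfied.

Σmᵢ = 0  ✓
l₃∈[|l₁−l₂|,l₁+l₂]=[2,6], have l₃=6  ✓
Σlᵢ = 12 ⇒ even  ✓

none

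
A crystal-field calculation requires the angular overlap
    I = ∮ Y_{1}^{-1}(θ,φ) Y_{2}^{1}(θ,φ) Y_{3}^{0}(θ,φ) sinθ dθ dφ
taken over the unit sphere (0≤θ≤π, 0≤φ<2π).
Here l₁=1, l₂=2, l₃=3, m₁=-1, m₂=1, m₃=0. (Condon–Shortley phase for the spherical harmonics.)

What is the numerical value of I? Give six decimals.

m-sum 0 ✓  L=6 even ✓  1≤3≤3 ✓
Π(2lᵢ+1) = 3×5×7 = 105
triangle coeff Δ(1,2,3) = 1/105
Σ_t [0,0]: t=0:+1/4 = 1/4
(3j)²=3/35 [(1 2 3; 0 0 0)], sign=-1
Σ_t [0,0]: t=0:+1/12 = 1/12
(3j)²=1/35 [(1 2 3; -1 1 0)], sign=-1
⇒ 4πI² = 9/35
I = (+1)√(9/35/(4π)) = 0.14304817

0.143048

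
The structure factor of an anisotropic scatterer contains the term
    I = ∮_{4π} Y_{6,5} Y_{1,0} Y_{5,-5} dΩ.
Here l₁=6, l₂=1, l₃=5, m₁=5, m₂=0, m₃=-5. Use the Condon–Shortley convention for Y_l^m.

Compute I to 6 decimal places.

-0.135514

Checks pass: Σm=0; 12 even; l₃=5∈[5,7].
(2·6+1)(2·1+1)(2·5+1) = 429
Δ: 2! 10! 0! / 13! → 1/858
sum: t=1:−1/14400 = -1/14400
3j²(6 1 5; 0 0 0) = Δ·Π!·Σ² = 6/143  (sign +1)
sum: t=1:−1/3628800 = -1/3628800
3j²(6 1 5; 5 0 -5) = Δ·Π!·Σ² = 1/78  (sign -1)
combine: 4πI² = 429·6/143·1/78 = 3/13
take √, sign -1: I = -0.13551395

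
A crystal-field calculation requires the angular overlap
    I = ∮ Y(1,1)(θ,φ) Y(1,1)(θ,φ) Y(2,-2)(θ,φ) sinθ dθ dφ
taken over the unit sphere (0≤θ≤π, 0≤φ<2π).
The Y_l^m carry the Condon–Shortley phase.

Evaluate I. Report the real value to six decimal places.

0.309019

Checks pass: Σm=0; 4 even; l₃=2∈[0,2].
(2·1+1)(2·1+1)(2·2+1) = 45
Δ: 0! 2! 2! / 5! → 1/30
sum: t=0:+1/1 = 1/1
3j²(1 1 2; 0 0 0) = Δ·Π!·Σ² = 2/15  (sign +1)
sum: t=0:+1/4 = 1/4
3j²(1 1 2; 1 1 -2) = Δ·Π!·Σ² = 1/5  (sign +1)
combine: 4πI² = 45·2/15·1/5 = 6/5
take √, sign +1: I = 0.30901936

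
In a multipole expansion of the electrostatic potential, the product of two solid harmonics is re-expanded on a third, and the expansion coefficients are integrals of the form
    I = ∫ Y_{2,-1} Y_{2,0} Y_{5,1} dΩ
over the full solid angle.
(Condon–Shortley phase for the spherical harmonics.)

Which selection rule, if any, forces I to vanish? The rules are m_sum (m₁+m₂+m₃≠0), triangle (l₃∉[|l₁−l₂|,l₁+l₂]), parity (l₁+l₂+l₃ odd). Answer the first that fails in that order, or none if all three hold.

triangle

Σmᵢ = 0  ✓
l₃∈[|l₁−l₂|,l₁+l₂]=[0,4], have l₃=5  ✗
Σlᵢ = 9 ⇒ odd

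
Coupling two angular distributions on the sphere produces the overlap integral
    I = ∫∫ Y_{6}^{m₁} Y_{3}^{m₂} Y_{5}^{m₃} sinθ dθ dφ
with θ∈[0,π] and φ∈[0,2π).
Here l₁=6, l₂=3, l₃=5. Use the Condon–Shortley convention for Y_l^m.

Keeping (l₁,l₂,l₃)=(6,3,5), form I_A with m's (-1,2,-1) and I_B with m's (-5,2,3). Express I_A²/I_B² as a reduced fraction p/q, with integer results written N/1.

7/11

Shared (l₁,l₂,l₃)=(6,3,5): N and (l;000)² cancel in I_A²/I_B².
A: Δ = 4!·8!·2!/15! = 1/675675; Racah Σ t=3..4: t=3:−1/6912 t=4:+1/17280 = -1/11520; ⇒ 3j(6 3 5; -1 2 -1)² = 2/143, sgn -1
B: Δ = 4!·8!·2!/15! = 1/675675; Racah Σ t=3..4: t=3:−1/483840 t=4:+1/120960 = 1/161280; ⇒ 3j(6 3 5; -5 2 3)² = 2/91, sgn +1
I_A²/I_B² = (2/143)/(2/91) = 7/11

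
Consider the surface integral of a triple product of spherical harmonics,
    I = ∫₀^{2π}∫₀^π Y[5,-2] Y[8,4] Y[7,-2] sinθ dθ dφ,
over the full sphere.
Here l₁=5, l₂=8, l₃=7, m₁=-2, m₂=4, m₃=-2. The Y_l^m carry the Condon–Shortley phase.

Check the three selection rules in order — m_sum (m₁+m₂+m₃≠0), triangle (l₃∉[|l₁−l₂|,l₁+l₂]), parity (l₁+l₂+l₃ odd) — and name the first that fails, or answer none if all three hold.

none

Σmᵢ = 0  ✓
l₃∈[|l₁−l₂|,l₁+l₂]=[3,13], have l₃=7  ✓
Σlᵢ = 20 ⇒ even  ✓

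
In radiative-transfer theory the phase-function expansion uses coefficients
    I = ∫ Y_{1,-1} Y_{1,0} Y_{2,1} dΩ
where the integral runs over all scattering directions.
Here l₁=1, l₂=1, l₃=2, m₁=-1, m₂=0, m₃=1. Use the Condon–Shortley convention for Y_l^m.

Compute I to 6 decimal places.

-0.218510

Rules hold: Σm=0, L=4 even, 0≤2≤2.
N = 3·3·5 = 45
Δ = 0!·2!·2!/5! = 1/30
Racah Σ t=0..0: t=0:+1/1 = 1/1
⇒ 3j(1 1 2; 0 0 0)² = 2/15, sgn +1
Racah Σ t=0..0: t=0:+1/2 = 1/2
⇒ 3j(1 1 2; -1 0 1)² = 1/10, sgn -1
4πI² = N·(3j₀)²·(3jₘ)² = 3/5
I = -1·√(0.6/4π) = -0.21850969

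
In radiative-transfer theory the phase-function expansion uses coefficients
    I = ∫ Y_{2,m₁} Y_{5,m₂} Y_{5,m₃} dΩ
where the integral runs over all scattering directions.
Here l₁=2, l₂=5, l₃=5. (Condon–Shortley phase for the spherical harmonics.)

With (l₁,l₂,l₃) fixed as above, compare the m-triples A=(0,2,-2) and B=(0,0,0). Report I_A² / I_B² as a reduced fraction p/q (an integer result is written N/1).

Shared (l₁,l₂,l₃)=(2,5,5): N and (l;000)² cancel in I_A²/I_B².
A: Δ = 2!·2!·8!/13! = 1/38610; Racah Σ t=0..2: t=0:+1/20160 t=1:−1/1440 t=2:+1/2880 = -1/3360; ⇒ 3j(2 5 5; 0 2 -2)² = 6/715, sgn +1
B: Δ = 2!·2!·8!/13! = 1/38610; Racah Σ t=0..2: t=0:+1/2880 t=1:−1/576 t=2:+1/2880 = -1/960; ⇒ 3j(2 5 5; 0 0 0)² = 10/429, sgn +1
I_A²/I_B² = (6/715)/(10/429) = 9/25

9/25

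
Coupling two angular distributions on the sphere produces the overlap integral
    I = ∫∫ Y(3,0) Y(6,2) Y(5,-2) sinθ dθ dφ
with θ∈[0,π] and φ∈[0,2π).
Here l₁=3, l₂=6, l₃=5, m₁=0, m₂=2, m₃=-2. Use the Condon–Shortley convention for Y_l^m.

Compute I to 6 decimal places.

Rules hold: Σm=0, L=14 even, 3≤5≤9.
N = 7·13·11 = 1001
Δ = 4!·2!·8!/15! = 1/675675
Racah Σ t=1..3: t=1:−1/8640 t=2:+1/2304 t=3:−1/8640 = 7/34560
⇒ 3j(3 6 5; 0 0 0)² = 7/429, sgn -1
Racah Σ t=1..3: t=1:−1/60480 t=2:+1/5760 t=3:−1/8640 = 1/24192
⇒ 3j(3 6 5; 0 2 -2)² = 8/3003, sgn -1
4πI² = N·(3j₀)²·(3jₘ)² = 56/1287
I = +1·√(0.043512/4π) = 0.05884368

0.058844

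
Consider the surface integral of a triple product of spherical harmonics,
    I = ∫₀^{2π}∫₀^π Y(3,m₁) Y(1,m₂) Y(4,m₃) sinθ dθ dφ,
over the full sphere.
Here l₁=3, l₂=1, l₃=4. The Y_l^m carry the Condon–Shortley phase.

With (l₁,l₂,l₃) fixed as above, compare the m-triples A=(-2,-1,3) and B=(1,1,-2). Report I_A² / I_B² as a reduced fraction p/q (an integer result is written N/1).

7/5

Same 3,1,4: normalisation and zero-m 3j drop out of the ratio.
A: Δ: 0! 6! 2! / 9! → 1/252; sum: t=0:+1/240 = 1/240; 3j²(3 1 4; -2 -1 3) = Δ·Π!·Σ² = 1/12  (sign -1)
B: Δ: 0! 6! 2! / 9! → 1/252; sum: t=0:+1/96 = 1/96; 3j²(3 1 4; 1 1 -2) = Δ·Π!·Σ² = 5/84  (sign +1)
I_A²/I_B² = (1/12)/(5/84) = 7/5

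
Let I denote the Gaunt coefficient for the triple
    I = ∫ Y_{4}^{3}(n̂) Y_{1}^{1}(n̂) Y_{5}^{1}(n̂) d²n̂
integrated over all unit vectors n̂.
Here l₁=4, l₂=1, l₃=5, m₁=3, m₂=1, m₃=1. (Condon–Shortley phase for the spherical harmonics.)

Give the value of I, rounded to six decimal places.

0.000000

Σmᵢ = 5 ≠ 0, so the φ-integral vanishes; I = 0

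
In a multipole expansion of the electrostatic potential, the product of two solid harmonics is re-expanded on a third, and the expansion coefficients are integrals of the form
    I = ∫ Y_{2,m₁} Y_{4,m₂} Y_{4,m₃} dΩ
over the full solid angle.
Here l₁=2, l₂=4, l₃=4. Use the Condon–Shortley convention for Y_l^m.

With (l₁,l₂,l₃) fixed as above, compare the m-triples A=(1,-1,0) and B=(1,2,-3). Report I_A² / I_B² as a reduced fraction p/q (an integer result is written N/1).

Shared (l₁,l₂,l₃)=(2,4,4): N and (l;000)² cancel in I_A²/I_B².
A: Δ = 2!·2!·6!/11! = 1/13860; Racah Σ t=0..1: t=0:+1/72 t=1:−1/96 = 1/288; ⇒ 3j(2 4 4; 1 -1 0)² = 1/462, sgn +1
B: Δ = 2!·2!·6!/11! = 1/13860; Racah Σ t=0..1: t=0:+1/1440 t=1:−1/240 = -1/288; ⇒ 3j(2 4 4; 1 2 -3)² = 5/132, sgn +1
I_A²/I_B² = (1/462)/(5/132) = 2/35

2/35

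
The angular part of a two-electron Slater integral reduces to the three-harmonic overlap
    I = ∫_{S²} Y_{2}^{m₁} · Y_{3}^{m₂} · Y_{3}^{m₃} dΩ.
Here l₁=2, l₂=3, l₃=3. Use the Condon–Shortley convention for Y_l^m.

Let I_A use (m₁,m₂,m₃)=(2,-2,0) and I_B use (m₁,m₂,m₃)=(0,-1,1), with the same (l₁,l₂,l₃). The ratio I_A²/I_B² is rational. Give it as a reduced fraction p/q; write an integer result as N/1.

Same 2,3,3: normalisation and zero-m 3j drop out of the ratio.
A: Δ: 2! 2! 4! / 9! → 1/3780; sum: t=0:+1/24 = 1/24; 3j²(2 3 3; 2 -2 0) = Δ·Π!·Σ² = 1/21  (sign -1)
B: Δ: 2! 2! 4! / 9! → 1/3780; sum: t=0:+1/16 t=1:−1/6 t=2:+1/96 = -3/32; 3j²(2 3 3; 0 -1 1) = Δ·Π!·Σ² = 3/140  (sign -1)
I_A²/I_B² = (1/21)/(3/140) = 20/9

20/9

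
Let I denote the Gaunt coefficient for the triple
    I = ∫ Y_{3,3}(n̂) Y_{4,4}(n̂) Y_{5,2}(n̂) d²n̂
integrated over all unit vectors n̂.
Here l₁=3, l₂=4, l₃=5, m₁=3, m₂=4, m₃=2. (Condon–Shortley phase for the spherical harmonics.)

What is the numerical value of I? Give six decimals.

0.000000

m-sum = 3 + 4 + 2 = 9 ≠ 0 ⇒ I = 0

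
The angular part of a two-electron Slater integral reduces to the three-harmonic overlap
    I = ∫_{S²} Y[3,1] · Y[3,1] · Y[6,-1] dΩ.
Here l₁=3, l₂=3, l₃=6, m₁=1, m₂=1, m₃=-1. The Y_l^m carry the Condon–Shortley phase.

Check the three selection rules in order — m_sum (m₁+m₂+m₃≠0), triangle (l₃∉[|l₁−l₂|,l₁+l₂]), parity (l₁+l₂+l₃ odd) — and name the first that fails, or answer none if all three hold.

m_sum

azimuthal sum: 1 + 1 − 1 = 1  ✗
0 ≤ 6 ≤ 6 (triangle on l)
L = 3 + 3 + 6 = 12 (even)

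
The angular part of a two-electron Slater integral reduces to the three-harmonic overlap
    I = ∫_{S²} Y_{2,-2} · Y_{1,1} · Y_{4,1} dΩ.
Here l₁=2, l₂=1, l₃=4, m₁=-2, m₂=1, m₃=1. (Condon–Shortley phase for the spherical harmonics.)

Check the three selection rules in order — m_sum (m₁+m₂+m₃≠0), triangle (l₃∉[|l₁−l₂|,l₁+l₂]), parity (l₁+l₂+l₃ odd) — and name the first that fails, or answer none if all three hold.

triangle

Σmᵢ = 0  ✓
l₃∈[|l₁−l₂|,l₁+l₂]=[1,3], have l₃=4  ✗
Σlᵢ = 7 ⇒ odd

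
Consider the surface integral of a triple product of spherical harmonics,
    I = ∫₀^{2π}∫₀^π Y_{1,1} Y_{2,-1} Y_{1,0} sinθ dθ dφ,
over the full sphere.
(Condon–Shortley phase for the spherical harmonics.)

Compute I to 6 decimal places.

Rules hold: Σm=0, L=4 even, 1≤1≤3.
N = 3·5·3 = 45
Δ = 2!·0!·2!/5! = 1/30
Racah Σ t=1..1: t=1:−1/1 = -1/1
⇒ 3j(1 2 1; 0 0 0)² = 2/15, sgn +1
Racah Σ t=0..0: t=0:+1/2 = 1/2
⇒ 3j(1 2 1; 1 -1 0)² = 1/10, sgn -1
4πI² = N·(3j₀)²·(3jₘ)² = 3/5
I = -1·√(0.6/4π) = -0.21850969

-0.218510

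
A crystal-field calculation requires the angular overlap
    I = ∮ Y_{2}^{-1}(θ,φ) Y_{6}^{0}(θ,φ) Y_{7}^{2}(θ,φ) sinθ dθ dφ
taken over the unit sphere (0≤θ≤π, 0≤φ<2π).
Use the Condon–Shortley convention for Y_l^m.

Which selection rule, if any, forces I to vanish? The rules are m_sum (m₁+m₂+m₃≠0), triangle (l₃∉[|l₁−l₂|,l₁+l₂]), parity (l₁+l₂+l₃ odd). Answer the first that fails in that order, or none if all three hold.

m₁+m₂+m₃ = -1 + 0 + 2 = 1  ✗
triangle: |2−6|=4 ≤ l₃=7 ≤ 2+6=8
parity: l₁+l₂+l₃ = 15 is odd

m_sum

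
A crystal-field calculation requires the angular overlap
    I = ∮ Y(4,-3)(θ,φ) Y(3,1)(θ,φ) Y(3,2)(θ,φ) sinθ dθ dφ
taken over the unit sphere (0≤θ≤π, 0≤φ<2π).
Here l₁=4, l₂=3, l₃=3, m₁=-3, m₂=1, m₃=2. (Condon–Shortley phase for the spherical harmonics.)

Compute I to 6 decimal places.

Rules hold: Σm=0, L=10 even, 1≤3≤7.
N = 9·7·7 = 441
Δ = 4!·4!·2!/11! = 1/34650
Racah Σ t=1..3: t=1:−1/72 t=2:+1/16 t=3:−1/72 = 5/144
⇒ 3j(4 3 3; 0 0 0)² = 2/77, sgn -1
Racah Σ t=3..4: t=3:−1/144 t=4:+1/288 = -1/288
⇒ 3j(4 3 3; -3 1 2)² = 1/99, sgn +1
4πI² = N·(3j₀)²·(3jₘ)² = 14/121
I = -1·√(0.115702/4π) = -0.09595473

-0.095955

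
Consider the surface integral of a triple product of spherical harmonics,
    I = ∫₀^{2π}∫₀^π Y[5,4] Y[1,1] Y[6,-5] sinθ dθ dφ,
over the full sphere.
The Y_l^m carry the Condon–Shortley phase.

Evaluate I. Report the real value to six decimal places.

-0.303018

Checks pass: Σm=0; 12 even; l₃=6∈[4,6].
(2·5+1)(2·1+1)(2·6+1) = 429
Δ: 0! 10! 2! / 13! → 1/858
sum: t=0:+1/14400 = 1/14400
3j²(5 1 6; 0 0 0) = Δ·Π!·Σ² = 6/143  (sign +1)
sum: t=0:+1/725760 = 1/725760
3j²(5 1 6; 4 1 -5) = Δ·Π!·Σ² = 5/78  (sign -1)
combine: 4πI² = 429·6/143·5/78 = 15/13
take √, sign -1: I = -0.30301841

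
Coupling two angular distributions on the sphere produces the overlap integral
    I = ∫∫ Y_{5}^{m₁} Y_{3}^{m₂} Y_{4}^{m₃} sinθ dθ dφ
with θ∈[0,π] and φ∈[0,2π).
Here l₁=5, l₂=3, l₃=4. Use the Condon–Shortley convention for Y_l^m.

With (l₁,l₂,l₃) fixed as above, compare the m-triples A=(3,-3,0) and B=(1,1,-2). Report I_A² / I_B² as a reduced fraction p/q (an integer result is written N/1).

6300/1849

l's match ⇒ only the (l;m) 3-j factors differ between A and B.
A: triangle coeff Δ(5,3,4) = 1/180180; Σ_t [0,0]: t=0:+1/2304 = 1/2304; (3j)²=5/143 [(5 3 4; 3 -3 0)], sign=+1
B: triangle coeff Δ(5,3,4) = 1/180180; Σ_t [2,4]: t=2:+1/384 t=3:−1/720 t=4:+1/34560 = 43/34560; (3j)²=1849/180180 [(5 3 4; 1 1 -2)], sign=+1
I_A²/I_B² = (5/143)/(1849/180180) = 6300/1849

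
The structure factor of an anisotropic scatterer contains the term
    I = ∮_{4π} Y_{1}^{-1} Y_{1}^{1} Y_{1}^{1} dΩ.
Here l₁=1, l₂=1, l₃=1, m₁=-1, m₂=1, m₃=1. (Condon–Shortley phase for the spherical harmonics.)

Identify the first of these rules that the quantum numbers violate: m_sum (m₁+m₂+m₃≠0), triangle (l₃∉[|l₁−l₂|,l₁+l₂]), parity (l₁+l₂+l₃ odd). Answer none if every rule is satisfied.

m_sum

azimuthal sum: -1 + 1 + 1 = 1  ✗
0 ≤ 1 ≤ 2 (triangle on l)
L = 1 + 1 + 1 = 3 (odd)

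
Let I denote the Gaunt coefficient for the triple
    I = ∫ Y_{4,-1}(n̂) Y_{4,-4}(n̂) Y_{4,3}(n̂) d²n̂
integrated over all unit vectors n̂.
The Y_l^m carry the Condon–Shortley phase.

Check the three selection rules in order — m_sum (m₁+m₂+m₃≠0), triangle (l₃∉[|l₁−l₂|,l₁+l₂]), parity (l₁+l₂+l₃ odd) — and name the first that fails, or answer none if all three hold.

azimuthal sum: -1 − 4 + 3 = -2  ✗
0 ≤ 4 ≤ 8 (triangle on l)
L = 4 + 4 + 4 = 12 (even)

m_sum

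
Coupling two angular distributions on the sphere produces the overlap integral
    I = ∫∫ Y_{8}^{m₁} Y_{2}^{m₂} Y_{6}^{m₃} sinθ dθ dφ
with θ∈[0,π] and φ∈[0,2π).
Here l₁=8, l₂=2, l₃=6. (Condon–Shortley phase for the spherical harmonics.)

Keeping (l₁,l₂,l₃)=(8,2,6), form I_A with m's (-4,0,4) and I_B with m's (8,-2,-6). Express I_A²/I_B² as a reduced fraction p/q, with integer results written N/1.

Shared (l₁,l₂,l₃)=(8,2,6): N and (l;000)² cancel in I_A²/I_B².
A: Δ = 4!·12!·0!/17! = 1/30940; Racah Σ t=2..2: t=2:+1/29030400 = 1/29030400; ⇒ 3j(8 2 6; -4 0 4)² = 99/7735, sgn +1
B: Δ = 4!·12!·0!/17! = 1/30940; Racah Σ t=0..0: t=0:+1/11496038400 = 1/11496038400; ⇒ 3j(8 2 6; 8 -2 -6)² = 1/17, sgn +1
I_A²/I_B² = (99/7735)/(1/17) = 99/455

99/455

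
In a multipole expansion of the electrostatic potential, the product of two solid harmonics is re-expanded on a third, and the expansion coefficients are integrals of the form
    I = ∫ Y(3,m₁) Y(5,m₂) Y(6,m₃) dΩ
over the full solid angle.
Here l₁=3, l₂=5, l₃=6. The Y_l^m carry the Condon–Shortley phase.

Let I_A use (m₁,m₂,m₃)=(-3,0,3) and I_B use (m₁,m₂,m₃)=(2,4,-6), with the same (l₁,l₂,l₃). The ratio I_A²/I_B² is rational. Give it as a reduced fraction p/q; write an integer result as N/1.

28/33

l's match ⇒ only the (l;m) 3-j factors differ between A and B.
A: triangle coeff Δ(3,5,6) = 1/675675; Σ_t [2,2]: t=2:+1/34560 = 1/34560; (3j)²=4/143 [(3 5 6; -3 0 3)], sign=-1
B: triangle coeff Δ(3,5,6) = 1/675675; Σ_t [1,1]: t=1:−1/967680 = -1/967680; (3j)²=3/91 [(3 5 6; 2 4 -6)], sign=-1
I_A²/I_B² = (4/143)/(3/91) = 28/33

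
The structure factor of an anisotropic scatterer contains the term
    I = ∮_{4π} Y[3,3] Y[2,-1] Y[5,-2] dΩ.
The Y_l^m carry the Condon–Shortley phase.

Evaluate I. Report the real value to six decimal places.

0.063396

m-sum 0 ✓  L=10 even ✓  1≤5≤5 ✓
Π(2lᵢ+1) = 7×5×11 = 385
triangle coeff Δ(3,2,5) = 1/2310
Σ_t [0,0]: t=0:+1/144 = 1/144
(3j)²=10/231 [(3 2 5; 0 0 0)], sign=-1
Σ_t [0,0]: t=0:+1/4320 = 1/4320
(3j)²=1/330 [(3 2 5; 3 -1 -2)], sign=-1
⇒ 4πI² = 5/99
I = (+1)√(5/99/(4π)) = 0.06339609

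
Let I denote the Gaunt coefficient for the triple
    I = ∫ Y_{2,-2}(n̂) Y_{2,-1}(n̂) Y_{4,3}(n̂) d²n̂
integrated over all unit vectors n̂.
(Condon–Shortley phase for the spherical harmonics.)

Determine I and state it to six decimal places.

-0.238414

Rules hold: Σm=0, L=8 even, 0≤4≤4.
N = 5·5·9 = 225
Δ = 0!·4!·4!/9! = 1/630
Racah Σ t=0..0: t=0:+1/16 = 1/16
⇒ 3j(2 2 4; 0 0 0)² = 2/35, sgn +1
Racah Σ t=0..0: t=0:+1/144 = 1/144
⇒ 3j(2 2 4; -2 -1 3)² = 1/18, sgn -1
4πI² = N·(3j₀)²·(3jₘ)² = 5/7
I = -1·√(0.714286/4π) = -0.23841361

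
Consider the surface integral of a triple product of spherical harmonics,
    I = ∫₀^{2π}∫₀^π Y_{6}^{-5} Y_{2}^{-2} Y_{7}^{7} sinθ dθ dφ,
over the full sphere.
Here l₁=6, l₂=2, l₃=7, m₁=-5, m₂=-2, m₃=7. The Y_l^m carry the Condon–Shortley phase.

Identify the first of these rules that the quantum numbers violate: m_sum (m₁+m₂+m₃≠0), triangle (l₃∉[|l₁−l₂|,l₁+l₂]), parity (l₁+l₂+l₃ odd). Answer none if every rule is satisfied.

parity

Σmᵢ = 0  ✓
l₃∈[|l₁−l₂|,l₁+l₂]=[4,8], have l₃=7  ✓
Σlᵢ = 15 ⇒ odd  ✗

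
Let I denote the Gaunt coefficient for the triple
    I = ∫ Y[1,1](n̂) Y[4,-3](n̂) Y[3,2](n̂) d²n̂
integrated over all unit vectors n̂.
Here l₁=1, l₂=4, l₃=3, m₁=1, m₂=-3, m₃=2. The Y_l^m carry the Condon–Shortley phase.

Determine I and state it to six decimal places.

-0.282095

Checks pass: Σm=0; 8 even; l₃=3∈[3,5].
(2·1+1)(2·4+1)(2·3+1) = 189
Δ: 2! 0! 6! / 9! → 1/252
sum: t=1:−1/36 = -1/36
3j²(1 4 3; 0 0 0) = Δ·Π!·Σ² = 4/63  (sign +1)
sum: t=0:+1/240 = 1/240
3j²(1 4 3; 1 -3 2) = Δ·Π!·Σ² = 1/12  (sign -1)
combine: 4πI² = 189·4/63·1/12 = 1/1
take √, sign -1: I = -0.28209479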